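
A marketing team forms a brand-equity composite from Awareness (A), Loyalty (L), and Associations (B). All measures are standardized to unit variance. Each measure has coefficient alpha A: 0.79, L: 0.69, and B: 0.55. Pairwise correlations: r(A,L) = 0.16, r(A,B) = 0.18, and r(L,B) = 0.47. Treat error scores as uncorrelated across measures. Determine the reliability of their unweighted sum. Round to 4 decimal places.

Var(A+L+B) = 3 + 2·[0.16 + 0.18 + 0.47] = 3 + 1.62 = 4.62.
Under uncorrelated errors the observed covariances equal the true-score covariances, so only the own-variance terms attenuate.
True-score variance = [0.79 + 0.69 + 0.55] + 1.62 = 2.03 + 1.62 = 3.65.
Reliability = 3.65 / 4.62 = 0.7900.

0.7900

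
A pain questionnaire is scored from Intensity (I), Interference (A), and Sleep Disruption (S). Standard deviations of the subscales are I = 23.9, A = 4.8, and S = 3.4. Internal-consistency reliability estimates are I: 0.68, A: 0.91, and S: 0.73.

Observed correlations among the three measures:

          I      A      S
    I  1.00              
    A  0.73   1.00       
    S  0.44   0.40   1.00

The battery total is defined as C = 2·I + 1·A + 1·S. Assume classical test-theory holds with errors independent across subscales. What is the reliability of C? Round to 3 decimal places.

0.738

Var(C) = 2²·23.9² + 4.8² + 3.4² + 2·[2·23.9·4.8·0.73 + 2·23.9·3.4·0.44 + 4.8·3.4·0.40] = 2319.44 + 491.056 = 2810.5.
Because errors are independent across components, Cov(Tᵢ,Tⱼ) = Cov(Xᵢ,Xⱼ); the off-diagonal part of the true-score variance is the same as above.
True-score variance = [2²·23.9²·0.68 + 4.8²·0.91 + 3.4²·0.73] + 491.056 = 1583.1 + 491.056 = 2074.15.
Reliability = 2074.15 / 2810.5 = 0.738.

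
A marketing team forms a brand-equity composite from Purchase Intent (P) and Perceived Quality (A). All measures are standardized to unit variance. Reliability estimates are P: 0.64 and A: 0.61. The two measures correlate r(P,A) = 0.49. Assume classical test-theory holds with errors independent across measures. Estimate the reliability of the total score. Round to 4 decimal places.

0.7483

Var(P+A) = 2 + 2·[0.49] = 2 + 0.98 = 2.98.
Because errors are independent across components, Cov(Tᵢ,Tⱼ) = Cov(Xᵢ,Xⱼ); the off-diagonal part of the true-score variance is the same as above.
True-score variance = [0.64 + 0.61] + 0.98 = 1.25 + 0.98 = 2.23.
Reliability = 2.23 / 2.98 = 0.7483.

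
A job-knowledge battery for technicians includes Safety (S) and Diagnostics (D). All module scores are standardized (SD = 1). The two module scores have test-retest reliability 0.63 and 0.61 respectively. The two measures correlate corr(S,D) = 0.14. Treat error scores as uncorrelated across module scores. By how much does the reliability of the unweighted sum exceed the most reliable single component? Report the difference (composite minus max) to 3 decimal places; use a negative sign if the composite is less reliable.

0.037

Var(sum) = 2 + 0.28 = 2.28; true-score variance = 1.24 + 0.28 = 1.52; composite reliability = 0.6667.
Max component reliability = 0.6300.
Difference = 0.6667 − 0.6300 = 0.037.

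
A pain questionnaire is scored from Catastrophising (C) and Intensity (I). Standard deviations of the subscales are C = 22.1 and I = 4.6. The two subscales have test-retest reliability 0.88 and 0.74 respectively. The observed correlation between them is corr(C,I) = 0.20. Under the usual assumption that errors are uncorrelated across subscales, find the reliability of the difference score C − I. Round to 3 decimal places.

0.863

Var(C−I) = 22.1² + 4.6² − 2·22.1·4.6·0.20 = 509.57 − 40.664 = 468.906.
Under uncorrelated errors the observed covariances equal the true-score covariances, so only the own-variance terms attenuate.
True-score variance = [22.1²·0.88 + 4.6²·0.74] − 40.664 = 445.459 − 40.664 = 404.795.
Reliability = 404.795 / 468.906 = 0.863.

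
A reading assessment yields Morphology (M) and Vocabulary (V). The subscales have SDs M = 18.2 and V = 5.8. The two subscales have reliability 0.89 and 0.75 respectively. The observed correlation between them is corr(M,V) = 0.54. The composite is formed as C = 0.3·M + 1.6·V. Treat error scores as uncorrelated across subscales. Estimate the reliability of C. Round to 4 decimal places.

0.8546

Var(C) = 0.3²·18.2² + 1.6²·5.8² + 2·[0.48·18.2·5.8·0.54] = 115.93 + 54.7223 = 170.652.
Because errors are independent across components, Cov(Tᵢ,Tⱼ) = Cov(Xᵢ,Xⱼ); the off-diagonal part of the true-score variance is the same as above.
True-score variance = [0.3²·18.2²·0.89 + 1.6²·5.8²·0.75] + 54.7223 = 91.1211 + 54.7223 = 145.843.
Reliability = 145.843 / 170.652 = 0.8546.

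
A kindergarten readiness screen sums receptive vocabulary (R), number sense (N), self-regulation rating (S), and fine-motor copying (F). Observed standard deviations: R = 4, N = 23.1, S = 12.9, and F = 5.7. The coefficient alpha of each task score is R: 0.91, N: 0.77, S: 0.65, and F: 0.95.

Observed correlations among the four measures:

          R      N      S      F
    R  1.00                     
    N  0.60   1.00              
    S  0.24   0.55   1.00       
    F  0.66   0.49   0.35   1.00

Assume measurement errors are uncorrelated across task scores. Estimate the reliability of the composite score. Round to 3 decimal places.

0.871

Var(R+N+S+F) = 4² + 23.1² + 12.9² + 5.7² + 2·[4·23.1·0.60 + 4·12.9·0.24 + 4·5.7·0.66 + 23.1·12.9·0.55 + 23.1·5.7·0.49 + 12.9·5.7·0.35] = 748.51 + 674.041 = 1422.55.
Because errors are independent across components, Cov(Tᵢ,Tⱼ) = Cov(Xᵢ,Xⱼ); the off-diagonal part of the true-score variance is the same as above.
True-score variance = [4²·0.91 + 23.1²·0.77 + 12.9²·0.65 + 5.7²·0.95] + 674.041 = 564.472 + 674.041 = 1238.51.
Reliability = 1238.51 / 1422.55 = 0.871.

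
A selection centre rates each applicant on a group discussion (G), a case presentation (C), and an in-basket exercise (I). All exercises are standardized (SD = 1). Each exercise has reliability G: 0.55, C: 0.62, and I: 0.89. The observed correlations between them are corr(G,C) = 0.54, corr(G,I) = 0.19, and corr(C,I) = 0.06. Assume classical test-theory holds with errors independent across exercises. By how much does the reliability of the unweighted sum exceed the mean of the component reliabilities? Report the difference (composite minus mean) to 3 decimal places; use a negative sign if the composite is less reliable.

0.108

Var(sum) = 3 + 1.58 = 4.58; true-score variance = 2.06 + 1.58 = 3.64; composite reliability = 0.7948.
Mean component reliability = 0.6867.
Difference = 0.7948 − 0.6867 = 0.108.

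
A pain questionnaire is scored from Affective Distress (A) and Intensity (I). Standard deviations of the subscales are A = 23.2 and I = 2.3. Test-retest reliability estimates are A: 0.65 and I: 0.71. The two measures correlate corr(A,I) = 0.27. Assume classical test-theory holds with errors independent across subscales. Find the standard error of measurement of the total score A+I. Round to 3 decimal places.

13.781

Var(total) = 543.53 + 28.8144 = 572.344.
True-score variance = 353.612 + 28.8144 = 382.426, so reliability = 0.6682.
Error variance = 572.344 − 382.426 = 189.918; SEM = √189.918 = 13.781.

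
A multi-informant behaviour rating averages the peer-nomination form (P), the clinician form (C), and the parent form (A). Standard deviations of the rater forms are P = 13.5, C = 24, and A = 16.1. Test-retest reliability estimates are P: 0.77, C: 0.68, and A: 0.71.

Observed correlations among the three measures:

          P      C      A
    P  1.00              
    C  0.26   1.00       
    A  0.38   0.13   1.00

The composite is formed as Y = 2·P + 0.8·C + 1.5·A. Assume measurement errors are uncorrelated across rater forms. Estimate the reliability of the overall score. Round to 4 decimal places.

0.8228

Var(Y) = 2²·13.5² + 0.8²·24² + 1.5²·16.1² + 2·[1.6·13.5·24·0.26 + 3·13.5·16.1·0.38 + 1.2·24·16.1·0.13] = 1680.86 + 885.683 = 2566.55.
Under uncorrelated errors the observed covariances equal the true-score covariances, so only the own-variance terms attenuate.
True-score variance = [2²·13.5²·0.77 + 0.8²·24²·0.68 + 1.5²·16.1²·0.71] + 885.683 = 1226.09 + 885.683 = 2111.78.
Reliability = 2111.78 / 2566.55 = 0.8228.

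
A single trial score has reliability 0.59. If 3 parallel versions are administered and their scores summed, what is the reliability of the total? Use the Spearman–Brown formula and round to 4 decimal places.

0.8119

ρ_k = kρ / (1 + (k−1)ρ) = 3·0.59 / (1 + 2·0.59) = 1.770 / 2.180 = 0.8119.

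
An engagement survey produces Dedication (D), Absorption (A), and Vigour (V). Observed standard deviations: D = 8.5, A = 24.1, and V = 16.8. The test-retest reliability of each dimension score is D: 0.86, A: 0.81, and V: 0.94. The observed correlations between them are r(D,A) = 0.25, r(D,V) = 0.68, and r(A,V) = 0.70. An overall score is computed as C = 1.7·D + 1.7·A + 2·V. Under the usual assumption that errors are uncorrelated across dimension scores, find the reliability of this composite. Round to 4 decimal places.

0.9295

Var(C) = 1.7²·8.5² + 1.7²·24.1² + 2²·16.8² + 2·[2.89·8.5·24.1·0.25 + 3.4·8.5·16.8·0.68 + 3.4·24.1·16.8·0.70] = 3016.3 + 2883.54 = 5899.85.
Because errors are independent across components, Cov(Tᵢ,Tⱼ) = Cov(Xᵢ,Xⱼ); the off-diagonal part of the true-score variance is the same as above.
True-score variance = [1.7²·8.5²·0.86 + 1.7²·24.1²·0.81 + 2²·16.8²·0.94] + 2883.54 = 2600.41 + 2883.54 = 5483.95.
Reliability = 5483.95 / 5899.85 = 0.9295.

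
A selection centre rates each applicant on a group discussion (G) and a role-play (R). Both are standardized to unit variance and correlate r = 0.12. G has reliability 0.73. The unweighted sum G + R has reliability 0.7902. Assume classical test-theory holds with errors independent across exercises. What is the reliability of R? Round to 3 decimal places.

0.800

Var(G+R) = 2 + 2·0.12 = 2.240.
True-score variance = ρ_G + ρ_R + 2·0.12, so 0.7902 = (0.73 + ρ_R + 0.24) / 2.240.
ρ_R = 0.7902·2.240 − 0.73 − 0.24 = 0.800.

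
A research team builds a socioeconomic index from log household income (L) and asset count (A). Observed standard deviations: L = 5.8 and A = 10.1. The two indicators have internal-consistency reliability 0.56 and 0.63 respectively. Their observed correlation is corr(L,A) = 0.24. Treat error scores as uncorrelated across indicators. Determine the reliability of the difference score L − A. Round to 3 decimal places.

Var(L−A) = 5.8² + 10.1² − 2·5.8·10.1·0.24 = 135.65 − 28.1184 = 107.532.
With uncorrelated errors the cross-covariances are all true-score covariance, so they carry over unchanged; only the diagonal terms shrink to ρᵢσᵢ².
True-score variance = [5.8²·0.56 + 10.1²·0.63] − 28.1184 = 83.1047 − 28.1184 = 54.9863.
Reliability = 54.9863 / 107.532 = 0.511.

0.511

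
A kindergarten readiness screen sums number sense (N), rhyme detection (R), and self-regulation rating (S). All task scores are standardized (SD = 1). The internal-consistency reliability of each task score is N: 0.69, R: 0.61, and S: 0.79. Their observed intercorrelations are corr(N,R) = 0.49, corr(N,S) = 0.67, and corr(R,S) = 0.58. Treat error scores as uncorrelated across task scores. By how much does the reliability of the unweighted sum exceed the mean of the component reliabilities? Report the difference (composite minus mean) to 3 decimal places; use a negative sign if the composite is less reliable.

0.163

Var(sum) = 3 + 3.48 = 6.48; true-score variance = 2.09 + 3.48 = 5.57; composite reliability = 0.8596.
Mean component reliability = 0.6967.
Difference = 0.8596 − 0.6967 = 0.163.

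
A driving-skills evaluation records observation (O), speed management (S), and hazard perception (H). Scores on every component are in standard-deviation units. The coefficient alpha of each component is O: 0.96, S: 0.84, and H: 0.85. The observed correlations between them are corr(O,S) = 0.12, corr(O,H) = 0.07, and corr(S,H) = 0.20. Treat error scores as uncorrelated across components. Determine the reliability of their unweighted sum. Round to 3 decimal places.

0.907

Var(O+S+H) = 3 + 2·[0.12 + 0.07 + 0.20] = 3 + 0.78 = 3.78.
Because errors are independent across components, Cov(Tᵢ,Tⱼ) = Cov(Xᵢ,Xⱼ); the off-diagonal part of the true-score variance is the same as above.
True-score variance = [0.96 + 0.84 + 0.85] + 0.78 = 2.65 + 0.78 = 3.43.
Reliability = 3.43 / 3.78 = 0.907.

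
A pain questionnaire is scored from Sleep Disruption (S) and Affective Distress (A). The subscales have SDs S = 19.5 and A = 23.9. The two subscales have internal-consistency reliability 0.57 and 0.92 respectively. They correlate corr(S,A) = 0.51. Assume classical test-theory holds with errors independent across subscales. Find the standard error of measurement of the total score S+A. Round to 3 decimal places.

Var(total) = 951.46 + 475.371 = 1426.83.
True-score variance = 742.256 + 475.371 = 1217.63, so reliability = 0.8534.
Error variance = 1426.83 − 1217.63 = 209.204; SEM = √209.204 = 14.464.

14.464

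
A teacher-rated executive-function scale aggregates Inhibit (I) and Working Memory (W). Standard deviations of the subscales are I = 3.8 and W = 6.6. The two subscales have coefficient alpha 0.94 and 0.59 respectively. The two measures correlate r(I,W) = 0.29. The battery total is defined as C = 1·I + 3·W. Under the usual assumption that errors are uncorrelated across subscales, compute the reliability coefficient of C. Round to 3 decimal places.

Var(C) = 3.8² + 3²·6.6² + 2·[3·3.8·6.6·0.29] = 406.48 + 43.6392 = 450.119.
With uncorrelated errors the cross-covariances are all true-score covariance, so they carry over unchanged; only the diagonal terms shrink to ρᵢσᵢ².
True-score variance = [3.8²·0.94 + 3²·6.6²·0.59] + 43.6392 = 244.877 + 43.6392 = 288.516.
Reliability = 288.516 / 450.119 = 0.641.

0.641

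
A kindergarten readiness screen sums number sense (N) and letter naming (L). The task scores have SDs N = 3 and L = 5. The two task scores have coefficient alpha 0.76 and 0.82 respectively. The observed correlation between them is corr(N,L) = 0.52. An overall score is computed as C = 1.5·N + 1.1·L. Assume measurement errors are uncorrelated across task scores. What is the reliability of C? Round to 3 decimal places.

0.865

Var(C) = 1.5²·3² + 1.1²·5² + 2·[1.65·3·5·0.52] = 50.5 + 25.74 = 76.24.
Because errors are independent across components, Cov(Tᵢ,Tⱼ) = Cov(Xᵢ,Xⱼ); the off-diagonal part of the true-score variance is the same as above.
True-score variance = [1.5²·3²·0.76 + 1.1²·5²·0.82] + 25.74 = 40.195 + 25.74 = 65.935.
Reliability = 65.935 / 76.24 = 0.865.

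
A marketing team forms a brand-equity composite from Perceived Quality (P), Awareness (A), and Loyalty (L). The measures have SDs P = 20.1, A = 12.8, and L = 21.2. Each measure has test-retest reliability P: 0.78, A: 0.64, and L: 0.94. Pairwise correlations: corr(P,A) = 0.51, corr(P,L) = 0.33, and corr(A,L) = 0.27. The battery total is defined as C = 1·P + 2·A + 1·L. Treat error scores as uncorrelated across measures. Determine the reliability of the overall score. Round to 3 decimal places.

0.865

Var(C) = 20.1² + 2²·12.8² + 21.2² + 2·[2·20.1·12.8·0.51 + 20.1·21.2·0.33 + 2·12.8·21.2·0.27] = 1508.81 + 1099.16 = 2607.97.
With uncorrelated errors the cross-covariances are all true-score covariance, so they carry over unchanged; only the diagonal terms shrink to ρᵢσᵢ².
True-score variance = [20.1²·0.78 + 2²·12.8²·0.64 + 21.2²·0.94] + 1099.16 = 1157.03 + 1099.16 = 2256.19.
Reliability = 2256.19 / 2607.97 = 0.865.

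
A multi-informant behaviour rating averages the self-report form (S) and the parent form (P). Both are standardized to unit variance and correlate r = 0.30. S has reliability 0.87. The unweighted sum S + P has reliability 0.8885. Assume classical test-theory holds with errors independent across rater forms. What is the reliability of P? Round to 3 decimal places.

Var(S+P) = 2 + 2·0.30 = 2.600.
True-score variance = ρ_S + ρ_P + 2·0.30, so 0.8885 = (0.87 + ρ_P + 0.60) / 2.600.
ρ_P = 0.8885·2.600 − 0.87 − 0.60 = 0.840.

0.840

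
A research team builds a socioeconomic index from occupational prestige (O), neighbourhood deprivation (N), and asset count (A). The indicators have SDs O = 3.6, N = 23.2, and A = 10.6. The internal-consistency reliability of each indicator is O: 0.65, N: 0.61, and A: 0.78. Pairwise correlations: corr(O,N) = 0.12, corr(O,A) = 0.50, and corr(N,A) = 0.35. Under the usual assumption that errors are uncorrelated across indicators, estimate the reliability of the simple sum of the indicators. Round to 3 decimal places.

Var(O+N+A) = 3.6² + 23.2² + 10.6² + 2·[3.6·23.2·0.12 + 3.6·10.6·0.50 + 23.2·10.6·0.35] = 663.56 + 230.349 = 893.909.
Because errors are independent across components, Cov(Tᵢ,Tⱼ) = Cov(Xᵢ,Xⱼ); the off-diagonal part of the true-score variance is the same as above.
True-score variance = [3.6²·0.65 + 23.2²·0.61 + 10.6²·0.78] + 230.349 = 424.391 + 230.349 = 654.74.
Reliability = 654.74 / 893.909 = 0.732.

0.732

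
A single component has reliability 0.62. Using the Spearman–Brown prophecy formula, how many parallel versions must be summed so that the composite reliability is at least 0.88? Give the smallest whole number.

k ≥ ρ*(1−ρ₁)/(ρ₁(1−ρ*)) = 0.88·0.38 / (0.62·0.12) = 4.495.
Smallest integer k = 5.

5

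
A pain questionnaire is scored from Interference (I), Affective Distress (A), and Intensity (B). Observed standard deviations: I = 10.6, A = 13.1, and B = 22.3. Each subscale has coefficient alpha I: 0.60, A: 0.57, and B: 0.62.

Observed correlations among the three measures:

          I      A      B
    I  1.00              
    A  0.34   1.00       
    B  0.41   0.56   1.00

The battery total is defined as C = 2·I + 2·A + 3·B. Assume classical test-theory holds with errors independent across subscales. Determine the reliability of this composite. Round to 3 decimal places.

0.761

Var(C) = 2²·10.6² + 2²·13.1² + 3²·22.3² + 2·[4·10.6·13.1·0.34 + 6·10.6·22.3·0.41 + 6·13.1·22.3·0.56] = 5611.49 + 3503.8 = 9115.29.
With uncorrelated errors the cross-covariances are all true-score covariance, so they carry over unchanged; only the diagonal terms shrink to ρᵢσᵢ².
True-score variance = [2²·10.6²·0.60 + 2²·13.1²·0.57 + 3²·22.3²·0.62] + 3503.8 = 3435.81 + 3503.8 = 6939.62.
Reliability = 6939.62 / 9115.29 = 0.761.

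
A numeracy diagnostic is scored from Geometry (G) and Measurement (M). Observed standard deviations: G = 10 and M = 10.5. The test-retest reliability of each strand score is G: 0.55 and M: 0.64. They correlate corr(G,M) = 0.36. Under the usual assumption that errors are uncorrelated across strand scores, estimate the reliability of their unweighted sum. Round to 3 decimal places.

0.704

Var(G+M) = 10² + 10.5² + 2·[10·10.5·0.36] = 210.25 + 75.6 = 285.85.
With uncorrelated errors the cross-covariances are all true-score covariance, so they carry over unchanged; only the diagonal terms shrink to ρᵢσᵢ².
True-score variance = [10²·0.55 + 10.5²·0.64] + 75.6 = 125.56 + 75.6 = 201.16.
Reliability = 201.16 / 285.85 = 0.704.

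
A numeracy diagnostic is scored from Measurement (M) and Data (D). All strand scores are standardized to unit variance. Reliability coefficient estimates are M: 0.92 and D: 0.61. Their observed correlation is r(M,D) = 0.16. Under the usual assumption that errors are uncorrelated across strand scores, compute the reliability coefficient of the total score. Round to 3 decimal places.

0.797

Var(M+D) = 2 + 2·[0.16] = 2 + 0.32 = 2.32.
Because errors are independent across components, Cov(Tᵢ,Tⱼ) = Cov(Xᵢ,Xⱼ); the off-diagonal part of the true-score variance is the same as above.
True-score variance = [0.92 + 0.61] + 0.32 = 1.53 + 0.32 = 1.85.
Reliability = 1.85 / 2.32 = 0.797.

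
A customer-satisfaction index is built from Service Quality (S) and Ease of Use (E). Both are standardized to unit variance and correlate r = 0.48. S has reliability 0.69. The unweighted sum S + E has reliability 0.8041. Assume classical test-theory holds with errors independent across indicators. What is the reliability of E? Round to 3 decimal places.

0.730

Var(S+E) = 2 + 2·0.48 = 2.960.
True-score variance = ρ_S + ρ_E + 2·0.48, so 0.8041 = (0.69 + ρ_E + 0.96) / 2.960.
ρ_E = 0.8041·2.960 − 0.69 − 0.96 = 0.730.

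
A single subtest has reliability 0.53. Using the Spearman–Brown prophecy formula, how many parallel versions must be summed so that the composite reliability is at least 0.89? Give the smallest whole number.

k ≥ ρ*(1−ρ₁)/(ρ₁(1−ρ*)) = 0.89·0.47 / (0.53·0.11) = 7.175.
Smallest integer k = 8.

8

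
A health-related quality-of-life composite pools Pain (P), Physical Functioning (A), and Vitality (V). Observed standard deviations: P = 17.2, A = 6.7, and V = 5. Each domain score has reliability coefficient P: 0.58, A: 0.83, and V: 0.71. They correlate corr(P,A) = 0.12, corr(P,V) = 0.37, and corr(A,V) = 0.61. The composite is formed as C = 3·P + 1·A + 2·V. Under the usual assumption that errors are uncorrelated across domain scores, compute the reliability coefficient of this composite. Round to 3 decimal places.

Var(C) = 3²·17.2² + 6.7² + 2²·5² + 2·[3·17.2·6.7·0.12 + 6·17.2·5·0.37 + 2·6.7·5·0.61] = 2807.45 + 546.553 = 3354.
Under uncorrelated errors the observed covariances equal the true-score covariances, so only the own-variance terms attenuate.
True-score variance = [3²·17.2²·0.58 + 6.7²·0.83 + 2²·5²·0.71] + 546.553 = 1652.54 + 546.553 = 2199.1.
Reliability = 2199.1 / 3354 = 0.656.

0.656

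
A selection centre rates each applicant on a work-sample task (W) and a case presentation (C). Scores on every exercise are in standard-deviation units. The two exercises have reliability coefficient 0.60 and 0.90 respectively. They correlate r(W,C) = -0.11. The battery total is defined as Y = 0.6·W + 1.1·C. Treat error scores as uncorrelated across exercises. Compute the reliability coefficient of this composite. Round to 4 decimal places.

0.8140

Var(Y) = 0.6² + 1.1² + 2·[0.66·(-0.11)] = 1.57 − 0.1452 = 1.4248.
Under uncorrelated errors the observed covariances equal the true-score covariances, so only the own-variance terms attenuate.
True-score variance = [0.6²·0.60 + 1.1²·0.90] − 0.1452 = 1.305 − 0.1452 = 1.1598.
Reliability = 1.1598 / 1.4248 = 0.8140.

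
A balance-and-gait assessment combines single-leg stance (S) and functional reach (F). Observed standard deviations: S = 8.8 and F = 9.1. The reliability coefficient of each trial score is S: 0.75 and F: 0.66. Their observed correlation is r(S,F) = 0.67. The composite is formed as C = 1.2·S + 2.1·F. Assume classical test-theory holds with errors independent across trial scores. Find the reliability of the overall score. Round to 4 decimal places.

Var(C) = 1.2²·8.8² + 2.1²·9.1² + 2·[2.52·8.8·9.1·0.67] = 476.706 + 270.414 = 747.12.
Because errors are independent across components, Cov(Tᵢ,Tⱼ) = Cov(Xᵢ,Xⱼ); the off-diagonal part of the true-score variance is the same as above.
True-score variance = [1.2²·8.8²·0.75 + 2.1²·9.1²·0.66] + 270.414 = 324.662 + 270.414 = 595.076.
Reliability = 595.076 / 747.12 = 0.7965.

0.7965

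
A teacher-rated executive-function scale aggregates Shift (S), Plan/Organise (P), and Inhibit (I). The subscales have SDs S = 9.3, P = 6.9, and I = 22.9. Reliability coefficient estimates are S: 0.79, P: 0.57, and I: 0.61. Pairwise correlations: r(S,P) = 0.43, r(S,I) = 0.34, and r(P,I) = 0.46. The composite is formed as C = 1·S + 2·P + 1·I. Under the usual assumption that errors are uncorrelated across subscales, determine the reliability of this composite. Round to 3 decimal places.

0.774

Var(C) = 9.3² + 2²·6.9² + 22.9² + 2·[2·9.3·6.9·0.43 + 9.3·22.9·0.34 + 2·6.9·22.9·0.46] = 801.34 + 545.93 = 1347.27.
Under uncorrelated errors the observed covariances equal the true-score covariances, so only the own-variance terms attenuate.
True-score variance = [9.3²·0.79 + 2²·6.9²·0.57 + 22.9²·0.61] + 545.93 = 496.768 + 545.93 = 1042.7.
Reliability = 1042.7 / 1347.27 = 0.774.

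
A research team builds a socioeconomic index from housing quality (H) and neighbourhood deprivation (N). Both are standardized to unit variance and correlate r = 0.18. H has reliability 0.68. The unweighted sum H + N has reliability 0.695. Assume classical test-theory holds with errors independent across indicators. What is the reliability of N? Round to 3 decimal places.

Var(H+N) = 2 + 2·0.18 = 2.360.
True-score variance = ρ_H + ρ_N + 2·0.18, so 0.695 = (0.68 + ρ_N + 0.36) / 2.360.
ρ_N = 0.695·2.360 − 0.68 − 0.36 = 0.600.

0.600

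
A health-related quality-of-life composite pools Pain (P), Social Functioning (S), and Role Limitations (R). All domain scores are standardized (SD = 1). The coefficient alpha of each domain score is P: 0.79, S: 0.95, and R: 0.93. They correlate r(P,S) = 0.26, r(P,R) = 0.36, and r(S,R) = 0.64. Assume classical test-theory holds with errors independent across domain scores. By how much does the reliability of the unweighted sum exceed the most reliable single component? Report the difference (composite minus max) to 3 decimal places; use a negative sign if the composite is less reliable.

-0.010

Var(sum) = 3 + 2.52 = 5.52; true-score variance = 2.67 + 2.52 = 5.19; composite reliability = 0.9402.
Max component reliability = 0.9500.
Difference = 0.9402 − 0.9500 = -0.010.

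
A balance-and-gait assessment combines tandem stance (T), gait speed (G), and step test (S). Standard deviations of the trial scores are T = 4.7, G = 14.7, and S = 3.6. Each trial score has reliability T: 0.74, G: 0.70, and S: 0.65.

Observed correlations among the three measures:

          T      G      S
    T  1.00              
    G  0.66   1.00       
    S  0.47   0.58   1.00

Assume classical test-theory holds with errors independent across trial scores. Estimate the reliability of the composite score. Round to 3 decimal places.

0.821

Var(T+G+S) = 4.7² + 14.7² + 3.6² + 2·[4.7·14.7·0.66 + 4.7·3.6·0.47 + 14.7·3.6·0.58] = 251.14 + 168.491 = 419.631.
Under uncorrelated errors the observed covariances equal the true-score covariances, so only the own-variance terms attenuate.
True-score variance = [4.7²·0.74 + 14.7²·0.70 + 3.6²·0.65] + 168.491 = 176.034 + 168.491 = 344.524.
Reliability = 344.524 / 419.631 = 0.821.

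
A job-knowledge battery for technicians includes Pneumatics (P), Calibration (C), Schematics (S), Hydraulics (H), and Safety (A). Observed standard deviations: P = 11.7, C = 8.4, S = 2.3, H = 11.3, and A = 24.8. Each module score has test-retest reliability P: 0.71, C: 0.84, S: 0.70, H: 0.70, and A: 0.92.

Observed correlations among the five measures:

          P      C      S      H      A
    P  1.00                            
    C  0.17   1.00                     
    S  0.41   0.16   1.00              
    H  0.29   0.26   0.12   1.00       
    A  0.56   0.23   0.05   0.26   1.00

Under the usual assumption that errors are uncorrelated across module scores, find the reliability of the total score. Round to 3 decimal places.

0.919

Var(P+C+S+H+A) = 11.7² + 8.4² + 2.3² + 11.3² + 24.8² + 2·[11.7·8.4·0.17 + 11.7·2.3·0.41 + 11.7·11.3·0.29 + 11.7·24.8·0.56 + 8.4·2.3·0.16 + 8.4·11.3·0.26 + 8.4·24.8·0.23 + 2.3·11.3·0.12 + 2.3·24.8·0.05 + 11.3·24.8·0.26] = 955.47 + 766.177 = 1721.65.
With uncorrelated errors the cross-covariances are all true-score covariance, so they carry over unchanged; only the diagonal terms shrink to ρᵢσᵢ².
True-score variance = [11.7²·0.71 + 8.4²·0.84 + 2.3²·0.70 + 11.3²·0.70 + 24.8²·0.92] + 766.177 = 815.385 + 766.177 = 1581.56.
Reliability = 1581.56 / 1721.65 = 0.919.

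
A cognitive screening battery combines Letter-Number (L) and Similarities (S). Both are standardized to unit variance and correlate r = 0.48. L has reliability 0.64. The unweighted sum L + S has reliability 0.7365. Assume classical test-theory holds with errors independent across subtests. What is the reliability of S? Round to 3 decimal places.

0.580

Var(L+S) = 2 + 2·0.48 = 2.960.
True-score variance = ρ_L + ρ_S + 2·0.48, so 0.7365 = (0.64 + ρ_S + 0.96) / 2.960.
ρ_S = 0.7365·2.960 − 0.64 − 0.96 = 0.580.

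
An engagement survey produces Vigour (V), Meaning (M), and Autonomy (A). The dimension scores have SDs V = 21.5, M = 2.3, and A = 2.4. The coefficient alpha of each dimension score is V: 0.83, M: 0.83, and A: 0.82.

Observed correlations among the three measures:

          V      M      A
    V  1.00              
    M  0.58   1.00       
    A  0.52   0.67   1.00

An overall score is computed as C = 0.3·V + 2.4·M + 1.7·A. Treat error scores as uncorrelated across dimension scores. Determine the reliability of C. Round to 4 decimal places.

Var(C) = 0.3²·21.5² + 2.4²·2.3² + 1.7²·2.4² + 2·[0.72·21.5·2.3·0.58 + 0.51·21.5·2.4·0.52 + 4.08·2.3·2.4·0.67] = 88.7193 + 98.8482 = 187.568.
Because errors are independent across components, Cov(Tᵢ,Tⱼ) = Cov(Xᵢ,Xⱼ); the off-diagonal part of the true-score variance is the same as above.
True-score variance = [0.3²·21.5²·0.83 + 2.4²·2.3²·0.83 + 1.7²·2.4²·0.82] + 98.8482 = 73.4706 + 98.8482 = 172.319.
Reliability = 172.319 / 187.568 = 0.9187.

0.9187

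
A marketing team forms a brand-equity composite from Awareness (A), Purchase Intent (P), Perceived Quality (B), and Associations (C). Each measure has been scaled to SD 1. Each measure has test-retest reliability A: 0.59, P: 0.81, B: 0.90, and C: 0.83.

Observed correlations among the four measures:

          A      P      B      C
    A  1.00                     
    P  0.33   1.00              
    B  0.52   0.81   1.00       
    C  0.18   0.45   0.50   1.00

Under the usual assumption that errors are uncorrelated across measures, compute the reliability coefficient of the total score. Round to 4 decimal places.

0.9092

Var(A+P+B+C) = 4 + 2·[0.33 + 0.52 + 0.18 + 0.81 + 0.45 + 0.50] = 4 + 5.58 = 9.58.
Because errors are independent across components, Cov(Tᵢ,Tⱼ) = Cov(Xᵢ,Xⱼ); the off-diagonal part of the true-score variance is the same as above.
True-score variance = [0.59 + 0.81 + 0.90 + 0.83] + 5.58 = 3.13 + 5.58 = 8.71.
Reliability = 8.71 / 9.58 = 0.9092.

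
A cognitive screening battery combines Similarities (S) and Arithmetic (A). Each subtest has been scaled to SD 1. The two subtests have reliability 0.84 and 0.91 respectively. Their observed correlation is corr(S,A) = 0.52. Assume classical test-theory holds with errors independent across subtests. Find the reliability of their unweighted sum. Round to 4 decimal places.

0.9178

Var(S+A) = 2 + 2·[0.52] = 2 + 1.04 = 3.04.
With uncorrelated errors the cross-covariances are all true-score covariance, so they carry over unchanged; only the diagonal terms shrink to ρᵢσᵢ².
True-score variance = [0.84 + 0.91] + 1.04 = 1.75 + 1.04 = 2.79.
Reliability = 2.79 / 3.04 = 0.9178.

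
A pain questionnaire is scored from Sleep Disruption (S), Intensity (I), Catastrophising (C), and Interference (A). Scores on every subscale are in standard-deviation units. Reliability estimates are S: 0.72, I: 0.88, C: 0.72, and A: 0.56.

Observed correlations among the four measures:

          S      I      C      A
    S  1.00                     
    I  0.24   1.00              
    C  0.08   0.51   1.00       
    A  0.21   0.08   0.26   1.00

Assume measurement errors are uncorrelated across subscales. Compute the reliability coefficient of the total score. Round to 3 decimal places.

Var(S+I+C+A) = 4 + 2·[0.24 + 0.08 + 0.21 + 0.51 + 0.08 + 0.26] = 4 + 2.76 = 6.76.
Because errors are independent across components, Cov(Tᵢ,Tⱼ) = Cov(Xᵢ,Xⱼ); the off-diagonal part of the true-score variance is the same as above.
True-score variance = [0.72 + 0.88 + 0.72 + 0.56] + 2.76 = 2.88 + 2.76 = 5.64.
Reliability = 5.64 / 6.76 = 0.834.

0.834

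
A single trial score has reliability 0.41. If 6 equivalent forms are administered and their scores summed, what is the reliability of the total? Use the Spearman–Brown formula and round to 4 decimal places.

0.8066

ρ_k = kρ / (1 + (k−1)ρ) = 6·0.41 / (1 + 5·0.41) = 2.460 / 3.050 = 0.8066.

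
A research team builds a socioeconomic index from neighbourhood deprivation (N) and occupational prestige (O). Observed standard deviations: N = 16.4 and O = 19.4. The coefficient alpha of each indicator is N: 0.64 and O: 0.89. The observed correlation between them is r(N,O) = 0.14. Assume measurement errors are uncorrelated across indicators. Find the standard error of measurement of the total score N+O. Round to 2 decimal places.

11.76

Var(total) = 645.32 + 89.0848 = 734.405.
True-score variance = 507.095 + 89.0848 = 596.18, so reliability = 0.8118.
Error variance = 734.405 − 596.18 = 138.225; SEM = √138.225 = 11.76.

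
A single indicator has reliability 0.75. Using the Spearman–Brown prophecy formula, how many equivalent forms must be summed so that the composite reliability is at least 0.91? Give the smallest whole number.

4

k ≥ ρ*(1−ρ₁)/(ρ₁(1−ρ*)) = 0.91·0.25 / (0.75·0.09) = 3.370.
Smallest integer k = 4.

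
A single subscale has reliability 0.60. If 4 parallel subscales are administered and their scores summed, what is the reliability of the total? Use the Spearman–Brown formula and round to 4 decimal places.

0.8571

ρ_k = kρ / (1 + (k−1)ρ) = 4·0.60 / (1 + 3·0.60) = 2.400 / 2.800 = 0.8571.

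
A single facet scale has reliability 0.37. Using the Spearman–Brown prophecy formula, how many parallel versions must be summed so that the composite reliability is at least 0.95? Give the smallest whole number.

k ≥ ρ*(1−ρ₁)/(ρ₁(1−ρ*)) = 0.95·0.63 / (0.37·0.05) = 32.351.
Smallest integer k = 33.

33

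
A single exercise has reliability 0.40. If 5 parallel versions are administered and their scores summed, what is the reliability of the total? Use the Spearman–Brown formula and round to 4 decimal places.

ρ_k = kρ / (1 + (k−1)ρ) = 5·0.40 / (1 + 4·0.40) = 2.000 / 2.600 = 0.7692.

0.7692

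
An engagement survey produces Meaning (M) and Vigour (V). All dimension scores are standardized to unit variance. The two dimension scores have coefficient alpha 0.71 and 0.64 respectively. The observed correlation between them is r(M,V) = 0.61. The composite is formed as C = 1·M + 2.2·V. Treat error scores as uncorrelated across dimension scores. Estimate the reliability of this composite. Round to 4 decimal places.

Var(C) = 1 + 2.2² + 2·[2.2·0.61] = 5.84 + 2.684 = 8.524.
Because errors are independent across components, Cov(Tᵢ,Tⱼ) = Cov(Xᵢ,Xⱼ); the off-diagonal part of the true-score variance is the same as above.
True-score variance = [0.71 + 2.2²·0.64] + 2.684 = 3.8076 + 2.684 = 6.4916.
Reliability = 6.4916 / 8.524 = 0.7616.

0.7616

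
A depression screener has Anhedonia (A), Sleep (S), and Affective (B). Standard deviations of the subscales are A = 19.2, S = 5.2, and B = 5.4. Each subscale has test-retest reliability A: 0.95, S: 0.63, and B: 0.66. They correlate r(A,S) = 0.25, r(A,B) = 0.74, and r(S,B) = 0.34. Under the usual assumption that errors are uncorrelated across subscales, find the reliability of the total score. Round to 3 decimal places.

0.941

Var(A+S+B) = 19.2² + 5.2² + 5.4² + 2·[19.2·5.2·0.25 + 19.2·5.4·0.74 + 5.2·5.4·0.34] = 424.84 + 222.461 = 647.301.
Because errors are independent across components, Cov(Tᵢ,Tⱼ) = Cov(Xᵢ,Xⱼ); the off-diagonal part of the true-score variance is the same as above.
True-score variance = [19.2²·0.95 + 5.2²·0.63 + 5.4²·0.66] + 222.461 = 386.489 + 222.461 = 608.95.
Reliability = 608.95 / 647.301 = 0.941.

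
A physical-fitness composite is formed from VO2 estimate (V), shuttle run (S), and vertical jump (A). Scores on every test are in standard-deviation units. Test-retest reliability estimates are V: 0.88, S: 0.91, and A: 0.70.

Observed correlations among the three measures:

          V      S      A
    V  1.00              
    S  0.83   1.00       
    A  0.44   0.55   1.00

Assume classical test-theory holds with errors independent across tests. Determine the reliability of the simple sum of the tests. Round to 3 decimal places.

Var(V+S+A) = 3 + 2·[0.83 + 0.44 + 0.55] = 3 + 3.64 = 6.64.
Under uncorrelated errors the observed covariances equal the true-score covariances, so only the own-variance terms attenuate.
True-score variance = [0.88 + 0.91 + 0.70] + 3.64 = 2.49 + 3.64 = 6.13.
Reliability = 6.13 / 6.64 = 0.923.

0.923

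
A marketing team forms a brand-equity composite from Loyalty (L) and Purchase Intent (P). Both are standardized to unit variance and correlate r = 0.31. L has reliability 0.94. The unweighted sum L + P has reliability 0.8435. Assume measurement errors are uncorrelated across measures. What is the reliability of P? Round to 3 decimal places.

Var(L+P) = 2 + 2·0.31 = 2.620.
True-score variance = ρ_L + ρ_P + 2·0.31, so 0.8435 = (0.94 + ρ_P + 0.62) / 2.620.
ρ_P = 0.8435·2.620 − 0.94 − 0.62 = 0.650.

0.650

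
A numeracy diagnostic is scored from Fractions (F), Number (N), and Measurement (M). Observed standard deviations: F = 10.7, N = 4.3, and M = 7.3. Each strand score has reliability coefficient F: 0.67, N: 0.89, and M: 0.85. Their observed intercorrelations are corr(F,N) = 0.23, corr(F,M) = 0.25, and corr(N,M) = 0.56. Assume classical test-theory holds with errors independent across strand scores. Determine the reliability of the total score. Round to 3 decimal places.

0.830

Var(F+N+M) = 10.7² + 4.3² + 7.3² + 2·[10.7·4.3·0.23 + 10.7·7.3·0.25 + 4.3·7.3·0.56] = 186.27 + 95.3764 = 281.646.
With uncorrelated errors the cross-covariances are all true-score covariance, so they carry over unchanged; only the diagonal terms shrink to ρᵢσᵢ².
True-score variance = [10.7²·0.67 + 4.3²·0.89 + 7.3²·0.85] + 95.3764 = 138.461 + 95.3764 = 233.837.
Reliability = 233.837 / 281.646 = 0.830.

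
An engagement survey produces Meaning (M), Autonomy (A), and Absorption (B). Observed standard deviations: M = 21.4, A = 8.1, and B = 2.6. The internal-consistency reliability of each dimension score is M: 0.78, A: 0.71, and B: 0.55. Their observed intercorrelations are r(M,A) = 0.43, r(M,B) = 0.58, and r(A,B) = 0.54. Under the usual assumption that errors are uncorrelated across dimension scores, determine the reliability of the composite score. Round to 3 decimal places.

0.840

Var(M+A+B) = 21.4² + 8.1² + 2.6² + 2·[21.4·8.1·0.43 + 21.4·2.6·0.58 + 8.1·2.6·0.54] = 530.33 + 236.36 = 766.69.
Because errors are independent across components, Cov(Tᵢ,Tⱼ) = Cov(Xᵢ,Xⱼ); the off-diagonal part of the true-score variance is the same as above.
True-score variance = [21.4²·0.78 + 8.1²·0.71 + 2.6²·0.55] + 236.36 = 407.51 + 236.36 = 643.87.
Reliability = 643.87 / 766.69 = 0.840.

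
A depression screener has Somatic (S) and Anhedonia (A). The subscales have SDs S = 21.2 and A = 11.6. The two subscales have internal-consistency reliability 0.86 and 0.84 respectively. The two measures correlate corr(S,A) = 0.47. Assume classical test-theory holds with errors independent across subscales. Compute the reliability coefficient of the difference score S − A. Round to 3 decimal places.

Var(S−A) = 21.2² + 11.6² − 2·21.2·11.6·0.47 = 584 − 231.165 = 352.835.
Under uncorrelated errors the observed covariances equal the true-score covariances, so only the own-variance terms attenuate.
True-score variance = [21.2²·0.86 + 11.6²·0.84] − 231.165 = 499.549 − 231.165 = 268.384.
Reliability = 268.384 / 352.835 = 0.761.

0.761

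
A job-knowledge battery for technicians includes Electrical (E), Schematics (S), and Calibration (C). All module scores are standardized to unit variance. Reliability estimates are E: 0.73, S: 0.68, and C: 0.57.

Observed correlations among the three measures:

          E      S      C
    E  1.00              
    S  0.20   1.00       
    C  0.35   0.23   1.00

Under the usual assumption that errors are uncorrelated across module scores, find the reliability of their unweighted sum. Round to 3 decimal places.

Var(E+S+C) = 3 + 2·[0.20 + 0.35 + 0.23] = 3 + 1.56 = 4.56.
Because errors are independent across components, Cov(Tᵢ,Tⱼ) = Cov(Xᵢ,Xⱼ); the off-diagonal part of the true-score variance is the same as above.
True-score variance = [0.73 + 0.68 + 0.57] + 1.56 = 1.98 + 1.56 = 3.54.
Reliability = 3.54 / 4.56 = 0.776.

0.776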